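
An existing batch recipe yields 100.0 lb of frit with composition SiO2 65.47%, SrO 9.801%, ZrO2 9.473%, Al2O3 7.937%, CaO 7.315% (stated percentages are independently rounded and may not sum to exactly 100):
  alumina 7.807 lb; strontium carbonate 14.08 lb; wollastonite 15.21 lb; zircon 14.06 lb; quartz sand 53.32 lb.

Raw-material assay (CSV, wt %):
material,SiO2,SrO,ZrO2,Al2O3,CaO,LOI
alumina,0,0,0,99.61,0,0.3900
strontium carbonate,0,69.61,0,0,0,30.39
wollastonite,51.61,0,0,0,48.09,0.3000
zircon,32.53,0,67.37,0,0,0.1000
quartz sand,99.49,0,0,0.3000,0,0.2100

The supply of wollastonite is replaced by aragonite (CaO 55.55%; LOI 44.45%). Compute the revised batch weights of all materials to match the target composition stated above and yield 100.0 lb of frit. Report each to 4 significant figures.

Mid-chain values appear (rounded to four significant digits) within the worked lines — each numeric step carries exact precision from first step to last. Each reported value takes a single rounding — the derived quantities are rebuilt at full precision (totals, glass mass, five oxide percentages, the yield, ignition loss) from the weighed amounts for 100.0 lb of glass as written in the problem or answer text.
Target masses of each oxide per 100.0 lb frit:
  SiO2: 65.47% × 100.0 = 65.47 lb
  SrO: 9.801% × 100.0 = 9.801 lb
  ZrO2: 9.473% × 100.0 = 9.473 lb
  Al2O3: 7.937% × 100.0 = 7.937 lb
  CaO: 7.315% × 100.0 = 7.315 lb
A balance pass over the oxides, with the batch weights as given, on the stated basis (sum by sum, the targets are met given rounding of the digits):
  SiO2: 14.06·0.3253 + 61.21·0.9949 = 65.47 lb (target 65.47 lb)
  SrO: 14.08·0.6961 = 9.801 lb (target 9.801 lb)
  ZrO2: 14.06·0.6737 = 9.472 lb (target 9.473 lb)
  Al2O3: 7.784·0.9961 + 61.21·0.003000 = 7.937 lb (target 7.937 lb)
  CaO: 13.17·0.5555 = 7.316 lb (target 7.315 lb)
Consistency of the glass mass: total batch − LOI = 100.0 lb (targets for the oxides total 100.0 lb; versus the stated basis of 100.0 lb — deltas are rounding alone).
Batch grand total — Σ batch = 110.3 lb; LOI loss = Σ batch·LOI = 10.31 lb; yield, glass over the total, = 90.66%.

Revised batch per 100.0 lb frit:
  alumina: 7.784 lb
  strontium carbonate: 14.08 lb
  aragonite: 13.17 lb
  zircon: 14.06 lb
  quartz sand: 61.21 lb
Total batch = 110.3 lb; LOI loss = 10.31 lb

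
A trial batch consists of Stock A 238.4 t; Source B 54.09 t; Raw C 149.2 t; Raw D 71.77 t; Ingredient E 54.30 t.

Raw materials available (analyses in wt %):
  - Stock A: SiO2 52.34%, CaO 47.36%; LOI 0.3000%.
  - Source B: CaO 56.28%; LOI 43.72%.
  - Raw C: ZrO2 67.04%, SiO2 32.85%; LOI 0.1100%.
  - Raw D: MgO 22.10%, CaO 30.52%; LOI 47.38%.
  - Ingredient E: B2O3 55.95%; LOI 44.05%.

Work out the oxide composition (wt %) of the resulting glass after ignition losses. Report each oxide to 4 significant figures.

Mid-chain values appear, rounded to 4 significant figures, at each printed step; the working math carries full precision at every stage. Every reported result takes just one rounding — derived quantities are recomputed using the weight values per 485.3 t of glass at exact precision (ignition loss, the totals, glass mass, the yield, five oxide percentages) as they appear in the question or the answer.
Delivered oxide masses:
  ZrO2: 149.2·0.6704 = 100.0 t
  B2O3: 54.30·0.5595 = 30.38 t
  MgO: 71.77·0.2210 = 15.86 t
  SiO2: 238.4·0.5234 + 149.2·0.3285 = 173.8 t
  CaO: 238.4·0.4736 + 54.09·0.5628 + 71.77·0.3052 = 165.3 t
LOI: 238.4·0.003000 + 54.09·0.4372 + 149.2·0.001100 + 71.77·0.4738 + 54.30·0.4405 = 82.45 t
batch − LOI leaves glass = 567.8 − 82.45 = 485.3 t (consistent with Σ oxide mass)
percent share: oxide ÷ glass, ×100

Glass mass = 485.3 t (batch 567.8 − LOI 82.45).
Composition: ZrO2 20.61%, B2O3 6.260%, MgO 3.268%, SiO2 35.81%, CaO 34.05%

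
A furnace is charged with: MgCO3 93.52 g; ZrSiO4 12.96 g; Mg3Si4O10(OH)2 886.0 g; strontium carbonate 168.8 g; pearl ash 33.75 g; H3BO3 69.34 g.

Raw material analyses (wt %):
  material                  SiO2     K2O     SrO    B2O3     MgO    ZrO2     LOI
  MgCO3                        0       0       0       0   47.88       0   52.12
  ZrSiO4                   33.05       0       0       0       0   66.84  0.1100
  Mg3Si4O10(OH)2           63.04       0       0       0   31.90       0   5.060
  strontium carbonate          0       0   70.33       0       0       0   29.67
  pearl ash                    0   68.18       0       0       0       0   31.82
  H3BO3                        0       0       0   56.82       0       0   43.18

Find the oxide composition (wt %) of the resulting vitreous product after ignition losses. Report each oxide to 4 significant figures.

Glass mass = 1080 g (batch 1264 − LOI 184.4).
Composition: SiO2 52.11%, K2O 2.131%, SrO 10.99%, B2O3 3.648%, MgO 30.32%, ZrO2 0.8021%

The whole derivation maintains full precision throughout; the intermediate values are rounded to four significant figures when quoted; a single rounding yields each reported figure — derived quantities, including yield, six oxide percentages, totals, ignition loss, net glass mass, are re-derived from the weighed amounts on 1080 g of glass in exact precision exactly as shown in the problem or the answer.
Mass of each oxide from the mix:
  SiO2: 12.96·0.3305 + 886.0·0.6304 = 562.8 g
  K2O: 33.75·0.6818 = 23.01 g
  SrO: 168.8·0.7033 = 118.7 g
  B2O3: 69.34·0.5682 = 39.40 g
  MgO: 93.52·0.4788 + 886.0·0.3190 = 327.4 g
  ZrO2: 12.96·0.6684 = 8.662 g
LOI: 93.52·0.5212 + 12.96·0.001100 + 886.0·0.05060 + 168.8·0.2967 + 33.75·0.3182 + 69.34·0.4318 = 184.4 g
Net of LOI, the glass mass = 1264 − 184.4 = 1080 g (consistent with Σ oxide mass)
wt % = oxide mass / glass mass × 100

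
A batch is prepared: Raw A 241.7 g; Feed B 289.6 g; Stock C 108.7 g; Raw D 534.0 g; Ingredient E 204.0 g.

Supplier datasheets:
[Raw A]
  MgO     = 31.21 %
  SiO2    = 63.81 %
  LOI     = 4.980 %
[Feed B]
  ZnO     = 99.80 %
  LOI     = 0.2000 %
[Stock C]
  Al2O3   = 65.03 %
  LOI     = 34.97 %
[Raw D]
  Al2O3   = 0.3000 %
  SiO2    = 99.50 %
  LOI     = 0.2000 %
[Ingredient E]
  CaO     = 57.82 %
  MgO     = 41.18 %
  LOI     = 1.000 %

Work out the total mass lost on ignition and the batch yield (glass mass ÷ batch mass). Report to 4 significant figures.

LOI loss = 53.74 g; glass = 1324 g; yield = 96.10%

Every computation keeps exact precision through the solve — in-progress results are displayed, rounded to 4 significant figures, when written out. Each reported value takes exactly one rounding — the derived quantities are carried from the batch weights on 1324 g of glass in full float precision (LOI, the totals, five oxide percentages, net glass mass, the yield) as written in problem or answer.
Material-by-material LOI:
  Raw A: 241.7 × 0.04980 = 12.04 g
  Feed B: 289.6 × 0.002000 = 0.5792 g
  Stock C: 108.7 × 0.3497 = 38.01 g
  Raw D: 534.0 × 0.002000 = 1.068 g
  Ingredient E: 204.0 × 0.01000 = 2.040 g
Total LOI = 53.74 g
Glass = batch − LOI = 1378 − 53.74 = 1324 g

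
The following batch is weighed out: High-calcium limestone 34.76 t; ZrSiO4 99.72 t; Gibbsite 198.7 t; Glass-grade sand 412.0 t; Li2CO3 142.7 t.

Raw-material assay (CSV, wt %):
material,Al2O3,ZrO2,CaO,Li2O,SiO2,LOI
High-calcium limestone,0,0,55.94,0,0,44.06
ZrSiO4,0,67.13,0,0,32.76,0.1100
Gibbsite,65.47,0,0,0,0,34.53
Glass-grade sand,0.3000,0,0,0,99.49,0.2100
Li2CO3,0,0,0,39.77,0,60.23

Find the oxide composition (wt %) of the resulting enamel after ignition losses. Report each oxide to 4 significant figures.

Mid-chain values are displayed, rounded to four significant digits, as written — the whole derivation holds full precision through the solve — a single rounding finalizes every reported number. The derived quantities (net glass mass, LOI, yield, the five compositions, the totals) are rebuilt at exact precision using the weight values at 717.0 t of glass, as written in problem or answer.
Delivered oxide masses:
  Al2O3: 198.7·0.6547 + 412.0·0.003000 = 131.3 t
  ZrO2: 99.72·0.6713 = 66.94 t
  CaO: 34.76·0.5594 = 19.44 t
  Li2O: 142.7·0.3977 = 56.75 t
  SiO2: 99.72·0.3276 + 412.0·0.9949 = 442.6 t
LOI: 34.76·0.4406 + 99.72·0.001100 + 198.7·0.3453 + 412.0·0.002100 + 142.7·0.6023 = 170.8 t
Glass mass = batch − LOI = 887.9 − 170.8 = 717.0 t (matching Σ of the oxides)
each wt % is 100 × oxide ÷ glass

Glass mass = 717.0 t (batch 887.9 − LOI 170.8).
Composition: Al2O3 18.32%, ZrO2 9.336%, CaO 2.712%, Li2O 7.915%, SiO2 61.72%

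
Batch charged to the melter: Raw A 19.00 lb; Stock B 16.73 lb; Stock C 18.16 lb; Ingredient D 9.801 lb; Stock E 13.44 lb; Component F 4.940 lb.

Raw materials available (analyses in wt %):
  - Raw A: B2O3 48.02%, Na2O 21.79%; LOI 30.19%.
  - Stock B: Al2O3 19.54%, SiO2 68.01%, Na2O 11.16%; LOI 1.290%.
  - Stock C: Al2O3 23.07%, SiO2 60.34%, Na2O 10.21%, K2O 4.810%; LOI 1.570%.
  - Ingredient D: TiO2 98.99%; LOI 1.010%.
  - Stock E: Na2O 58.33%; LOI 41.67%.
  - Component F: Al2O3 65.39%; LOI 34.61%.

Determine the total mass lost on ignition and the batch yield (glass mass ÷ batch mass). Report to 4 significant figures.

LOI loss = 13.65 lb; glass = 68.42 lb; yield = 83.37%

Intermediates appear, rounded to four significant digits, between the steps. All arithmetic runs at exact precision in every operation; each reported number is rounded once only — the derived quantities, including ignition loss, the totals, the yield, six oxide percentages, net glass mass, are re-derived starting from the weights for 68.42 lb of glass in full precision as written in the problem or the answer.
LOI of each material in turn:
  Raw A: 19.00 × 0.3019 = 5.736 lb
  Stock B: 16.73 × 0.01290 = 0.2158 lb
  Stock C: 18.16 × 0.01570 = 0.2851 lb
  Ingredient D: 9.801 × 0.01010 = 0.09899 lb
  Stock E: 13.44 × 0.4167 = 5.600 lb
  Component F: 4.940 × 0.3461 = 1.710 lb
Total LOI = 13.65 lb
Glass = batch − LOI = 82.07 − 13.65 = 68.42 lb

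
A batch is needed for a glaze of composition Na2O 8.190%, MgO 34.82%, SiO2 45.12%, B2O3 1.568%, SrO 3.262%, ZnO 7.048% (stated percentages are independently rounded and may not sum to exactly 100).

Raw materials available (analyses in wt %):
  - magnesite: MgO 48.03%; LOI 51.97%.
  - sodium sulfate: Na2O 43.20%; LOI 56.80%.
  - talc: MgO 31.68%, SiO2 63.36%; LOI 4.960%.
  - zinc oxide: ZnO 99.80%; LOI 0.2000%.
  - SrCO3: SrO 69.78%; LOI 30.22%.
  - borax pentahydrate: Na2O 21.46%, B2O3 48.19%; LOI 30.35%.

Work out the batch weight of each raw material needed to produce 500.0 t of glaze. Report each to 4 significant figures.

Intermediates are printed, rounded to four significant digits, on the page; the whole derivation runs at exact precision at every stage. Every reported result includes exactly one rounding — the derived quantities (six oxide percentages, net glass mass, the yield, the totals, ignition loss) are carried at full precision using the weight values per 500.0 t of glass precisely as stated by the question or the answer.
The oxide mass targets at 500.0 t glaze:
  Na2O: 8.190% × 500.0 = 40.95 t
  MgO: 34.82% × 500.0 = 174.1 t
  SiO2: 45.12% × 500.0 = 225.6 t
  B2O3: 1.568% × 500.0 = 7.840 t
  SrO: 3.262% × 500.0 = 16.31 t
  ZnO: 7.048% × 500.0 = 35.24 t
A balance pass over the oxides, given the weights on record, per the basis as stated (target by target, the sums agree up to rounding of the answer):
  Na2O: 86.71·0.4320 + 16.27·0.2146 = 40.95 t (target 40.95 t)
  MgO: 127.6·0.4803 + 356.1·0.3168 = 174.1 t (target 174.1 t)
  SiO2: 356.1·0.6336 = 225.6 t (target 225.6 t)
  B2O3: 16.27·0.4819 = 7.841 t (target 7.840 t)
  SrO: 23.37·0.6978 = 16.31 t (target 16.31 t)
  ZnO: 35.31·0.9980 = 35.24 t (target 35.24 t)
Glass-mass closure: the batch minus its LOI: 500.1 t (oxide target masses add up to 500.0 t; against the stated basis, 500.0 t — any gap is answer rounding).
Adding the batch up: Σ batch = 645.4 t; LOI removed, Σ of batch·LOI: 145.3 t; yield: glass divided by total = 77.49%.

Batch per 500.0 t glaze:
  magnesite: 127.6 t
  sodium sulfate: 86.71 t
  talc: 356.1 t
  zinc oxide: 35.31 t
  SrCO3: 23.37 t
  borax pentahydrate: 16.27 t
Total batch = 645.4 t; LOI loss = 145.3 t; yield = 77.49%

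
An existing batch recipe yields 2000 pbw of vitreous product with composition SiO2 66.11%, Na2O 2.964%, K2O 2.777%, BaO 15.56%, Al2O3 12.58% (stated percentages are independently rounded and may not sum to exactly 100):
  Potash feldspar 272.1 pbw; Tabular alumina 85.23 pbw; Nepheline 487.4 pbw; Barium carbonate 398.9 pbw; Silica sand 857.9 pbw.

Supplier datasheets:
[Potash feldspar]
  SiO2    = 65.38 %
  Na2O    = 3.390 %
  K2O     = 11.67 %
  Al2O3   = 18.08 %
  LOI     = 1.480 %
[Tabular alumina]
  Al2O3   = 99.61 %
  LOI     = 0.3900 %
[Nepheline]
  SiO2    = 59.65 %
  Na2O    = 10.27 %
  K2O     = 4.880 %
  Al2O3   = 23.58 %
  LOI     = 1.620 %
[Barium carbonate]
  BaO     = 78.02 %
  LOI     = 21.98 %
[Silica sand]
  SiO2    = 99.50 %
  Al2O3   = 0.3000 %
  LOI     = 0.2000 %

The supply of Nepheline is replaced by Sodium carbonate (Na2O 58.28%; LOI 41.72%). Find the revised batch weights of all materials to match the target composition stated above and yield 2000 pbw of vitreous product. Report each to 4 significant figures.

All arithmetic holds full float precision at every stage; rounding to four significant digits applies to every working value as shown — every reported figure takes just one rounding. Derived quantities (glass mass, ignition loss, five oxide percentages, the yield, the totals) are rebuilt from the weighed amounts per 2000 pbw of glass at full float precision as written in the problem or the answer.
Oxide mass targets, per 2000 pbw vitreous product:
  SiO2: 66.11% × 2000 = 1322 pbw
  Na2O: 2.964% × 2000 = 59.28 pbw
  K2O: 2.777% × 2000 = 55.54 pbw
  BaO: 15.56% × 2000 = 311.2 pbw
  Al2O3: 12.58% × 2000 = 251.6 pbw
Oxide-by-oxide audit working from each reported weight, relative to the basis at hand (oxide sums agree with the targets modulo rounding of the values):
  SiO2: 475.9·0.6538 + 1016·0.9950 = 1322 pbw (target 1322 pbw)
  Na2O: 475.9·0.03390 + 74.03·0.5828 = 59.28 pbw (target 59.28 pbw)
  K2O: 475.9·0.1167 = 55.54 pbw (target 55.54 pbw)
  BaO: 398.9·0.7802 = 311.2 pbw (target 311.2 pbw)
  Al2O3: 475.9·0.1808 + 163.1·0.9961 + 1016·0.003000 = 251.6 pbw (target 251.6 pbw)
Glass-mass bookkeeping: whole batch net of LOI = 2000 pbw (targets for the oxides total 2000 pbw; stated basis 2000 pbw — gaps are rounding artifacts).
Total batch = Σ batch = 2128 pbw; LOI loss = Σ batch·LOI = 128.3 pbw; glass ÷ batch gives a yield of 93.97%.

Revised batch per 2000 pbw vitreous product:
  Potash feldspar: 475.9 pbw
  Tabular alumina: 163.1 pbw
  Sodium carbonate: 74.03 pbw
  Barium carbonate: 398.9 pbw
  Silica sand: 1016 pbw
Total batch = 2128 pbw; LOI loss = 128.3 pbw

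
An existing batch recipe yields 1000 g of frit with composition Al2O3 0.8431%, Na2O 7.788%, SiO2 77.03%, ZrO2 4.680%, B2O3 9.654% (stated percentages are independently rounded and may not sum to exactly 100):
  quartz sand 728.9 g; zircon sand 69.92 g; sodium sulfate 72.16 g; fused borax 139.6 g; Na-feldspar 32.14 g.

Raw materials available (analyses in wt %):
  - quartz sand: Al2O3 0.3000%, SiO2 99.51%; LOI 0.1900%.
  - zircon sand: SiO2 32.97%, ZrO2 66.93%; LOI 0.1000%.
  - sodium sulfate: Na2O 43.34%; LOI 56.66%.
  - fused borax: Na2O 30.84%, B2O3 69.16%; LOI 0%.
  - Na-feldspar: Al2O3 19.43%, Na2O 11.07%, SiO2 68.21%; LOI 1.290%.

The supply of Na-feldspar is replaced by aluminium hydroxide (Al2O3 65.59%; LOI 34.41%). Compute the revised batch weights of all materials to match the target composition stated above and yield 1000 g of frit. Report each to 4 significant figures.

Revised batch per 1000 g frit:
  quartz sand: 750.9 g
  zircon sand: 69.92 g
  sodium sulfate: 80.37 g
  fused borax: 139.6 g
  aluminium hydroxide: 9.419 g
Total batch = 1050 g; LOI loss = 50.28 g

Intermediates are printed rounded to 4 significant digits — the whole derivation runs at exact precision through the solve; every reported value takes just one rounding; the derived quantities, including five oxide percentages, yield, the totals, glass mass, LOI, are rebuilt using the weight values per 1000 g of glass in exact precision, as they appear in question or answer.
Per-oxide target masses for 1000 g frit:
  Al2O3: 0.8431% × 1000 = 8.431 g
  Na2O: 7.788% × 1000 = 77.88 g
  SiO2: 77.03% × 1000 = 770.3 g
  ZrO2: 4.680% × 1000 = 46.80 g
  B2O3: 9.654% × 1000 = 96.54 g
Per-oxide balance check on the weights just shown, against the basis in use (each sum matches its target mass exact up to rounding of places):
  Al2O3: 750.9·0.003000 + 9.419·0.6559 = 8.431 g (target 8.431 g)
  Na2O: 80.37·0.4334 + 139.6·0.3084 = 77.88 g (target 77.88 g)
  SiO2: 750.9·0.9951 + 69.92·0.3297 = 770.3 g (target 770.3 g)
  ZrO2: 69.92·0.6693 = 46.80 g (target 46.80 g)
  B2O3: 139.6·0.6916 = 96.55 g (target 96.54 g)
Glass mass check: batch total minus LOI = 999.9 g (summing oxide targets gives 1000 g; versus the stated basis of 1000 g — a pure rounding effect).
Summing the batch: Σ batch = 1050 g; loss to ignition Σ batch·LOI = 50.28 g; as yield: glass ÷ batch → 95.21%.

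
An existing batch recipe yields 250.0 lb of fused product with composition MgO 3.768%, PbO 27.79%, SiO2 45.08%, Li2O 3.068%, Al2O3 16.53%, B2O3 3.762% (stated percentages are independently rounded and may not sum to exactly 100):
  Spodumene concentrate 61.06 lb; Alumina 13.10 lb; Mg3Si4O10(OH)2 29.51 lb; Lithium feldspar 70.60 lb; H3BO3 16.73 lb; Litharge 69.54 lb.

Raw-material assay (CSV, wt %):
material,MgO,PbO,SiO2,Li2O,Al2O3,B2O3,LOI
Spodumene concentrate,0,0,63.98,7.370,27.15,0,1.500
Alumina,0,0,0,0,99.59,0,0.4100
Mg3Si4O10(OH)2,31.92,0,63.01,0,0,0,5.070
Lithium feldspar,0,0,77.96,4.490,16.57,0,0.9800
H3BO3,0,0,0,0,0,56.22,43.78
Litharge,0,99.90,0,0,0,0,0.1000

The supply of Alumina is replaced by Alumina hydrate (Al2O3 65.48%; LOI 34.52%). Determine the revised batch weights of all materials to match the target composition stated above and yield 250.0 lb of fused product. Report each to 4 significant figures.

Revised batch per 250.0 lb fused product:
  Spodumene concentrate: 61.06 lb
  Alumina hydrate: 19.93 lb
  Mg3Si4O10(OH)2: 29.51 lb
  Lithium feldspar: 70.60 lb
  H3BO3: 16.73 lb
  Litharge: 69.54 lb
Total batch = 267.4 lb; LOI loss = 17.38 lb

Rounding to four significant figures applies to each mid-chain value as displayed. Full precision is carried through the solve — a single rounding finalizes every reported figure — derived quantities, which include net glass mass, yield, the six compositions, ignition loss, the totals, are rebuilt at full precision, as given in question or answer, using the weight values on 250.0 lb of glass.
Per-oxide target masses for 250.0 lb fused product:
  MgO: 3.768% × 250.0 = 9.420 lb
  PbO: 27.79% × 250.0 = 69.47 lb
  SiO2: 45.08% × 250.0 = 112.7 lb
  Li2O: 3.068% × 250.0 = 7.670 lb
  Al2O3: 16.53% × 250.0 = 41.32 lb
  B2O3: 3.762% × 250.0 = 9.405 lb
Oxide-by-oxide audit from the weights as reported, per the basis as stated (oxide sums agree with the targets up to rounding of the answer):
  MgO: 29.51·0.3192 = 9.420 lb (target 9.420 lb)
  PbO: 69.54·0.9990 = 69.47 lb (target 69.47 lb)
  SiO2: 61.06·0.6398 + 29.51·0.6301 + 70.60·0.7796 = 112.7 lb (target 112.7 lb)
  Li2O: 61.06·0.07370 + 70.60·0.04490 = 7.670 lb (target 7.670 lb)
  Al2O3: 61.06·0.2715 + 19.93·0.6548 + 70.60·0.1657 = 41.33 lb (target 41.32 lb)
  B2O3: 16.73·0.5622 = 9.406 lb (target 9.405 lb)
Glass-mass sanity pass: batch Σ − ignition loss = 250.0 lb (the Σ of target masses is 250.0 lb; the stated basis being 250.0 lb — any gap is answer rounding).
Batch total: Σ batch = 267.4 lb; LOI removed, Σ of batch·LOI: 17.38 lb; as yield: glass ÷ batch → 93.50%.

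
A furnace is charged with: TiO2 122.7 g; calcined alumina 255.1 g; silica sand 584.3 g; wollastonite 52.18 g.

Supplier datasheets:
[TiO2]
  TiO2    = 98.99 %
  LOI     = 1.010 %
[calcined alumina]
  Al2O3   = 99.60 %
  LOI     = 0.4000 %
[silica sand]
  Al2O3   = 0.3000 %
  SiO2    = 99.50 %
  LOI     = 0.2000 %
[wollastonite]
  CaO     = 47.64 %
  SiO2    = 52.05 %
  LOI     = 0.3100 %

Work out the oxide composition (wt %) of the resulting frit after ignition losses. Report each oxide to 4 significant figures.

The whole derivation carries exact precision through the solve. Working values appear, rounded to four significant digits, at each printed step; each reported number includes exactly one rounding — derived quantities (four oxide percentages, totals, ignition loss, net glass mass, yield) are re-derived at full float precision from the weighed amounts per 1011 g of glass exactly as printed in question or answer.
Oxide masses out of the charge:
  CaO: 52.18·0.4764 = 24.86 g
  TiO2: 122.7·0.9899 = 121.5 g
  Al2O3: 255.1·0.9960 + 584.3·0.003000 = 255.8 g
  SiO2: 584.3·0.9950 + 52.18·0.5205 = 608.5 g
LOI: 122.7·0.01010 + 255.1·0.004000 + 584.3·0.002000 + 52.18·0.003100 = 3.590 g
Resulting glass, batch − LOI: 1014 − 3.590 = 1011 g (= the summed oxide contributions)
percent share: oxide ÷ glass, ×100

Glass mass = 1011 g (batch 1014 − LOI 3.590).
Composition: CaO 2.460%, TiO2 12.02%, Al2O3 25.31%, SiO2 60.21%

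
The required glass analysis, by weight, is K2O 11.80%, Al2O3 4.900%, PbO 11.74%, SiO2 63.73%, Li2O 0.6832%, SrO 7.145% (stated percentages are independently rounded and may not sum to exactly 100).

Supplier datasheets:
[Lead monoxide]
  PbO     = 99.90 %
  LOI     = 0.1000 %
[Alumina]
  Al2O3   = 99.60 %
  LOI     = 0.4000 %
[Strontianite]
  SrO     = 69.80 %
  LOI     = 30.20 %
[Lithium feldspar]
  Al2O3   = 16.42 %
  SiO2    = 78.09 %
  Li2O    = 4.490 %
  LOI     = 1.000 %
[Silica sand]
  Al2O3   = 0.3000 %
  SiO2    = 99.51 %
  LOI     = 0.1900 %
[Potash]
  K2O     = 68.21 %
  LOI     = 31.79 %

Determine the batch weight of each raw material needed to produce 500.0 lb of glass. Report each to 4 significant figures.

Values along the way appear (rounded to 4 significant digits) in the printout; the working math keeps full precision at each step. Each reported number is rounded just once — the derived quantities, which include LOI, totals, six oxide percentages, net glass mass, the yield, are carried in exact precision, exactly as printed in question or answer, using the weight values per 500.0 lb of glass.
Oxide mass targets, per 500.0 lb glass:
  K2O: 11.80% × 500.0 = 59.00 lb
  Al2O3: 4.900% × 500.0 = 24.50 lb
  PbO: 11.74% × 500.0 = 58.70 lb
  SiO2: 63.73% × 500.0 = 318.6 lb
  Li2O: 0.6832% × 500.0 = 3.416 lb
  SrO: 7.145% × 500.0 = 35.72 lb
Sums-versus-targets review given the weights on record, per the basis as stated (summed amounts equal target values up to rounding of the answer):
  K2O: 86.50·0.6821 = 59.00 lb (target 59.00 lb)
  Al2O3: 11.27·0.9960 + 76.08·0.1642 + 260.5·0.003000 = 24.50 lb (target 24.50 lb)
  PbO: 58.76·0.9990 = 58.70 lb (target 58.70 lb)
  SiO2: 76.08·0.7809 + 260.5·0.9951 = 318.6 lb (target 318.6 lb)
  Li2O: 76.08·0.04490 = 3.416 lb (target 3.416 lb)
  SrO: 51.18·0.6980 = 35.72 lb (target 35.72 lb)
Mass balance on the glass: total charge less LOI = 500.0 lb (per-oxide target masses sum to 500.0 lb; stated basis 500.0 lb — a pure rounding effect).
Total batch = Σ batch = 544.3 lb; loss to ignition Σ batch·LOI = 44.31 lb; yield: glass divided by total = 91.86%.

Batch per 500.0 lb glass:
  Lead monoxide: 58.76 lb
  Alumina: 11.27 lb
  Strontianite: 51.18 lb
  Lithium feldspar: 76.08 lb
  Silica sand: 260.5 lb
  Potash: 86.50 lb
Total batch = 544.3 lb; LOI loss = 44.31 lb; yield = 91.86%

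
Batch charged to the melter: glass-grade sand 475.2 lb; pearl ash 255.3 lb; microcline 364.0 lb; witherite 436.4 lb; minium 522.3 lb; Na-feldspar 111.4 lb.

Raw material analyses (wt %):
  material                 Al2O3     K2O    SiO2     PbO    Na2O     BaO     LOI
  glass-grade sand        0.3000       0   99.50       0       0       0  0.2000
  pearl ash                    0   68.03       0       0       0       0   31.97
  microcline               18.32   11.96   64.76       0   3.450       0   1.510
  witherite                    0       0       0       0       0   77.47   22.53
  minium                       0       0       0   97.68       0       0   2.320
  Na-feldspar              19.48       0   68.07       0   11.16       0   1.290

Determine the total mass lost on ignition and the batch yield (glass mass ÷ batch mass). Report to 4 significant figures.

LOI loss = 199.9 lb; glass = 1965 lb; yield = 90.76%

The intermediate values are displayed, rounded to 4 significant digits, alongside each step — the working math keeps full float precision from first step to last. Every reported result is rounded only once — the derived quantities, which include ignition loss, the six compositions, totals, glass mass, yield, are re-derived at exact precision, as quoted within question or answer, from the weighed amounts at 1965 lb of glass.
Per-material ignition loss:
  glass-grade sand: 475.2 × 0.002000 = 0.9504 lb
  pearl ash: 255.3 × 0.3197 = 81.62 lb
  microcline: 364.0 × 0.01510 = 5.496 lb
  witherite: 436.4 × 0.2253 = 98.32 lb
  minium: 522.3 × 0.02320 = 12.12 lb
  Na-feldspar: 111.4 × 0.01290 = 1.437 lb
Total LOI = 199.9 lb
Glass = batch − LOI = 2165 − 199.9 = 1965 lb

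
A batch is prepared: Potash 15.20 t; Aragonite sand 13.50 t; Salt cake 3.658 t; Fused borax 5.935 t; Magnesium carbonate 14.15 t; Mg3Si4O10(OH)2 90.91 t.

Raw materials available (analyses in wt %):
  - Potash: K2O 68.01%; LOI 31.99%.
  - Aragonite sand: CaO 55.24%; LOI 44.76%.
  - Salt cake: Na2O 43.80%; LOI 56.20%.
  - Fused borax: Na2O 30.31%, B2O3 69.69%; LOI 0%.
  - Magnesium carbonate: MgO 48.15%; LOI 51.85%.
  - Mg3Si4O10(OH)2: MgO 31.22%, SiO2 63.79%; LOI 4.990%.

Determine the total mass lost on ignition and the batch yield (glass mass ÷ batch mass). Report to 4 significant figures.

All arithmetic keeps full float precision at all times; working values are shown rounded to four significant digits alongside each step. Each reported result carries a single rounding — the derived quantities (yield, the six compositions, net glass mass, totals, ignition loss) are rebuilt in full precision from the weighed amounts at 118.5 t of glass exactly as printed in problem or answer.
Material-by-material LOI:
  Potash: 15.20 × 0.3199 = 4.862 t
  Aragonite sand: 13.50 × 0.4476 = 6.043 t
  Salt cake: 3.658 × 0.5620 = 2.056 t
  Fused borax: 5.935 × 0 = 0 t
  Magnesium carbonate: 14.15 × 0.5185 = 7.337 t
  Mg3Si4O10(OH)2: 90.91 × 0.04990 = 4.536 t
Total LOI = 24.83 t
Glass = batch − LOI = 143.4 − 24.83 = 118.5 t

LOI loss = 24.83 t; glass = 118.5 t; yield = 82.68%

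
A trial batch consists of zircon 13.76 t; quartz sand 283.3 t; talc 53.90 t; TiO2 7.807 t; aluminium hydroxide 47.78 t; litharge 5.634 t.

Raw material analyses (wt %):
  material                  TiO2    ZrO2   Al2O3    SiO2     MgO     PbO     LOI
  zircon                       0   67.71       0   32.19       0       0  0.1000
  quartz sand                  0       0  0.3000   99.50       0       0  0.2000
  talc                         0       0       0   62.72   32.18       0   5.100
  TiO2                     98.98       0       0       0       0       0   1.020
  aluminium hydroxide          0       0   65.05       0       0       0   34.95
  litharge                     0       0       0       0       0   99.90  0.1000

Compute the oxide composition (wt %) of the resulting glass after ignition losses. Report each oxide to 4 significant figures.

Glass mass = 392.1 t (batch 412.2 − LOI 20.11).
Composition: TiO2 1.971%, ZrO2 2.376%, Al2O3 8.144%, SiO2 81.65%, MgO 4.424%, PbO 1.436%

Rounding to 4 significant figures applies to every intermediate as shown — exact precision is kept at every stage — exactly one rounding goes into every reported figure. The derived quantities are carried from the batch weights per 392.1 t of glass in full precision (the yield, LOI, the six compositions, the totals, net glass mass), as written in the question or the answer.
Delivered oxide masses:
  TiO2: 7.807·0.9898 = 7.727 t
  ZrO2: 13.76·0.6771 = 9.317 t
  Al2O3: 283.3·0.003000 + 47.78·0.6505 = 31.93 t
  SiO2: 13.76·0.3219 + 283.3·0.9950 + 53.90·0.6272 = 320.1 t
  MgO: 53.90·0.3218 = 17.35 t
  PbO: 5.634·0.9990 = 5.628 t
LOI: 13.76·0.001000 + 283.3·0.002000 + 53.90·0.05100 + 7.807·0.01020 + 47.78·0.3495 + 5.634·0.001000 = 20.11 t
Net of LOI, the glass mass = 412.2 − 20.11 = 392.1 t (= Σ oxide masses)
each oxide over glass, ×100, is wt %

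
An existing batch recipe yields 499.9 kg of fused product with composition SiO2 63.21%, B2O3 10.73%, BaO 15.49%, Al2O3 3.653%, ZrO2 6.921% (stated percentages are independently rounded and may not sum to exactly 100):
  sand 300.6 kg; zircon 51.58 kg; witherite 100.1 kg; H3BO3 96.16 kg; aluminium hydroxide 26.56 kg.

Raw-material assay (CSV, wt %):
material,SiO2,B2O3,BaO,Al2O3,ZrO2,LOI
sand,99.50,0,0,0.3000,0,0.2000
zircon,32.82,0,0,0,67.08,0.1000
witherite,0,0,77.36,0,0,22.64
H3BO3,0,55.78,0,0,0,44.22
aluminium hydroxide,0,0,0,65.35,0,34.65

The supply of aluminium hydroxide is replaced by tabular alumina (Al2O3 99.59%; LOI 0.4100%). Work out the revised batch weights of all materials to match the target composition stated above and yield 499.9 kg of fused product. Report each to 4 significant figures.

Mid-chain values appear, with 4-significant-figure rounding, in the working; all arithmetic runs at exact precision through every step — each reported result receives exactly one rounding. Derived quantities (net glass mass, the five compositions, yield, the totals, LOI) are recomputed from the weighed amounts for 499.9 kg of glass at full float precision, as given in the problem or the answer.
Target masses of each oxide per 499.9 kg fused product:
  SiO2: 63.21% × 499.9 = 316.0 kg
  B2O3: 10.73% × 499.9 = 53.64 kg
  BaO: 15.49% × 499.9 = 77.43 kg
  Al2O3: 3.653% × 499.9 = 18.26 kg
  ZrO2: 6.921% × 499.9 = 34.60 kg
Balance tally, oxide-wise, on the weights just shown, on the stated basis (oxide sums agree with the targets exact up to rounding of places):
  SiO2: 300.6·0.9950 + 51.58·0.3282 = 316.0 kg (target 316.0 kg)
  B2O3: 96.16·0.5578 = 53.64 kg (target 53.64 kg)
  BaO: 100.1·0.7736 = 77.44 kg (target 77.43 kg)
  Al2O3: 300.6·0.003000 + 17.43·0.9959 = 18.26 kg (target 18.26 kg)
  ZrO2: 51.58·0.6708 = 34.60 kg (target 34.60 kg)
Consistency of the glass mass: total charge less LOI = 500.0 kg (targets for the oxides total 499.9 kg; the stated basis being 499.9 kg — rounding explains the deltas).
Adding the batch up: Σ batch = 565.9 kg; ignition loss, Σ(batch × LOI) = 65.91 kg; yield = glass ÷ total batch = 88.35%.

Revised batch per 499.9 kg fused product:
  sand: 300.6 kg
  zircon: 51.58 kg
  witherite: 100.1 kg
  H3BO3: 96.16 kg
  tabular alumina: 17.43 kg
Total batch = 565.9 kg; LOI loss = 65.91 kg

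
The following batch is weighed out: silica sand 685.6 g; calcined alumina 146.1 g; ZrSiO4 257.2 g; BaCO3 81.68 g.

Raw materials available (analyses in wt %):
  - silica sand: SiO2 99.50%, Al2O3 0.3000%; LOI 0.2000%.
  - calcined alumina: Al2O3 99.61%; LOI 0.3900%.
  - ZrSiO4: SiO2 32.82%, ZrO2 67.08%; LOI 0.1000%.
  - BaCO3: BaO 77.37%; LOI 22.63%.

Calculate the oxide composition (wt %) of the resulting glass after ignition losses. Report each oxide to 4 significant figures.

Each numeric step carries exact precision in all steps; working values are displayed, with 4-significant-digit rounding, as written; exactly one rounding lands on each reported number. All derived quantities, including totals, the yield, the four compositions, ignition loss, net glass mass, are re-derived from the weighed amounts at 1150 g of glass in exact precision, precisely as stated by problem or answer.
Delivered oxide masses:
  BaO: 81.68·0.7737 = 63.20 g
  SiO2: 685.6·0.9950 + 257.2·0.3282 = 766.6 g
  Al2O3: 685.6·0.003000 + 146.1·0.9961 = 147.6 g
  ZrO2: 257.2·0.6708 = 172.5 g
LOI: 685.6·0.002000 + 146.1·0.003900 + 257.2·0.001000 + 81.68·0.2263 = 20.68 g
Net of LOI, the glass mass = 1171 − 20.68 = 1150 g (the oxide masses sum to this)
each oxide over glass, ×100, is wt %

Glass mass = 1150 g (batch 1171 − LOI 20.68).
Composition: BaO 5.496%, SiO2 66.67%, Al2O3 12.83%, ZrO2 15.00%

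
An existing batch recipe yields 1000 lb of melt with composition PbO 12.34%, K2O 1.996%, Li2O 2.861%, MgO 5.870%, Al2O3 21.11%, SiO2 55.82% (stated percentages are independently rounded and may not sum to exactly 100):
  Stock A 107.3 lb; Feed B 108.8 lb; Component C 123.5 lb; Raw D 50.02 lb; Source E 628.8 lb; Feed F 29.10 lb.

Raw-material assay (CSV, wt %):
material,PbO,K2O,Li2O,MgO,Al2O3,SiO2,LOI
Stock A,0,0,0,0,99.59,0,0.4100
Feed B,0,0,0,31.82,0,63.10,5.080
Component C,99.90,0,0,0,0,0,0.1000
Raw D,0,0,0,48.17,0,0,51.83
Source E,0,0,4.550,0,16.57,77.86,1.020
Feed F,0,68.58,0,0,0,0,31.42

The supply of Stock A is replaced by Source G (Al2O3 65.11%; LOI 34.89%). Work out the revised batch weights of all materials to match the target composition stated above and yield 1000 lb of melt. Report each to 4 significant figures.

Revised batch per 1000 lb melt:
  Source G: 164.2 lb
  Feed B: 108.8 lb
  Component C: 123.5 lb
  Raw D: 50.02 lb
  Source E: 628.8 lb
  Feed F: 29.10 lb
Total batch = 1104 lb; LOI loss = 104.4 lb

Mid-chain values are displayed, rounded to 4 significant figures, on the page. The whole derivation keeps full precision at each step. Exactly one rounding goes into every reported value. Derived quantities, which include LOI, the six compositions, totals, net glass mass, the yield, are recomputed in full float precision, precisely as stated by the question or the answer, from the batch weights on 1000 lb of glass.
Target oxide masses per 1000 lb melt:
  PbO: 12.34% × 1000 = 123.4 lb
  K2O: 1.996% × 1000 = 19.96 lb
  Li2O: 2.861% × 1000 = 28.61 lb
  MgO: 5.870% × 1000 = 58.70 lb
  Al2O3: 21.11% × 1000 = 211.1 lb
  SiO2: 55.82% × 1000 = 558.2 lb
Sums-versus-targets review per the reported batch figures, relative to the basis at hand (each sum matches its target mass modulo rounding of the values):
  PbO: 123.5·0.9990 = 123.4 lb (target 123.4 lb)
  K2O: 29.10·0.6858 = 19.96 lb (target 19.96 lb)
  Li2O: 628.8·0.04550 = 28.61 lb (target 28.61 lb)
  MgO: 108.8·0.3182 + 50.02·0.4817 = 58.71 lb (target 58.70 lb)
  Al2O3: 164.2·0.6511 + 628.8·0.1657 = 211.1 lb (target 211.1 lb)
  SiO2: 108.8·0.6310 + 628.8·0.7786 = 558.2 lb (target 558.2 lb)
Glass mass check: batch Σ − ignition loss = 1000 lb (the Σ of target masses is 1000 lb; stated basis 1000 lb — any gap is answer rounding).
Batch total: Σ batch = 1104 lb; Σ batch·LOI gives LOI loss = 104.4 lb; yield: glass divided by total = 90.55%.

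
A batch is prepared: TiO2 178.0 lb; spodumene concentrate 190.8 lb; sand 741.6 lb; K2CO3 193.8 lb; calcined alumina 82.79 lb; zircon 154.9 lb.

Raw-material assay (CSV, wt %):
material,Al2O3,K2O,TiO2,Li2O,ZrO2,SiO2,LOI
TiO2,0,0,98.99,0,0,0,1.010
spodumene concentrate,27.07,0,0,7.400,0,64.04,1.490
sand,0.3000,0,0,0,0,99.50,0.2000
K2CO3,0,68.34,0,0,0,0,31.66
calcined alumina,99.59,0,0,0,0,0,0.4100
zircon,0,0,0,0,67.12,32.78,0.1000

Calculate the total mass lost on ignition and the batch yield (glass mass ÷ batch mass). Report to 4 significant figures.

Rounding to four significant digits applies to each working value as shown — each numeric step carries exact precision throughout; every reported number takes exactly one rounding; the derived quantities are re-derived using the weight values for 1474 lb of glass in full precision (six oxide percentages, the yield, totals, net glass mass, LOI) as set out in either problem or answer.
Loss on ignition, line by line:
  TiO2: 178.0 × 0.01010 = 1.798 lb
  spodumene concentrate: 190.8 × 0.01490 = 2.843 lb
  sand: 741.6 × 0.002000 = 1.483 lb
  K2CO3: 193.8 × 0.3166 = 61.36 lb
  calcined alumina: 82.79 × 0.004100 = 0.3394 lb
  zircon: 154.9 × 0.001000 = 0.1549 lb
Total LOI = 67.98 lb
Glass = batch − LOI = 1542 − 67.98 = 1474 lb

LOI loss = 67.98 lb; glass = 1474 lb; yield = 95.59%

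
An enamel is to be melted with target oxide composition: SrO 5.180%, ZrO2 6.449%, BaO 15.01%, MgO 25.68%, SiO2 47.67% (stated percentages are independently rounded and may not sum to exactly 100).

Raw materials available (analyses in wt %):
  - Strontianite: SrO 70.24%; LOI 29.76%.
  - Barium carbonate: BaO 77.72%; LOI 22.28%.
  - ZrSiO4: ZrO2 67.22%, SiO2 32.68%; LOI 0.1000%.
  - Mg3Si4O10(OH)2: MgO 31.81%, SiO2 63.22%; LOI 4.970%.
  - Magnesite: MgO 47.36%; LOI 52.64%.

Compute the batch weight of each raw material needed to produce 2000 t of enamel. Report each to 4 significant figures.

All arithmetic carries full precision end to end; rounding to four significant figures extends to every in-between result as shown — a single rounding finalizes every reported figure — all derived quantities, including ignition loss, the five compositions, totals, glass mass, yield, are computed from the batch weights for 2000 t of glass at full precision, as given in question or answer.
Oxide-by-oxide targets in 2000 t enamel:
  SrO: 5.180% × 2000 = 103.6 t
  ZrO2: 6.449% × 2000 = 129.0 t
  BaO: 15.01% × 2000 = 300.2 t
  MgO: 25.68% × 2000 = 513.6 t
  SiO2: 47.67% × 2000 = 953.4 t
Oxide-by-oxide audit with the batch weights as given, relative to the basis at hand (every target is met by its sum within answer rounding):
  SrO: 147.5·0.7024 = 103.6 t (target 103.6 t)
  ZrO2: 191.9·0.6722 = 129.0 t (target 129.0 t)
  BaO: 386.3·0.7772 = 300.2 t (target 300.2 t)
  MgO: 1409·0.3181 + 138.2·0.4736 = 513.7 t (target 513.6 t)
  SiO2: 191.9·0.3268 + 1409·0.6322 = 953.5 t (target 953.4 t)
Mass balance on the glass: whole batch net of LOI = 2000 t (the targets, summed, come to 2000 t; stated basis 2000 t — a pure rounding effect).
Batch total: Σ batch = 2273 t; LOI removed, Σ of batch·LOI: 272.9 t; as yield: glass ÷ batch → 87.99%.

Batch per 2000 t enamel:
  Strontianite: 147.5 t
  Barium carbonate: 386.3 t
  ZrSiO4: 191.9 t
  Mg3Si4O10(OH)2: 1409 t
  Magnesite: 138.2 t
Total batch = 2273 t; LOI loss = 272.9 t; yield = 87.99%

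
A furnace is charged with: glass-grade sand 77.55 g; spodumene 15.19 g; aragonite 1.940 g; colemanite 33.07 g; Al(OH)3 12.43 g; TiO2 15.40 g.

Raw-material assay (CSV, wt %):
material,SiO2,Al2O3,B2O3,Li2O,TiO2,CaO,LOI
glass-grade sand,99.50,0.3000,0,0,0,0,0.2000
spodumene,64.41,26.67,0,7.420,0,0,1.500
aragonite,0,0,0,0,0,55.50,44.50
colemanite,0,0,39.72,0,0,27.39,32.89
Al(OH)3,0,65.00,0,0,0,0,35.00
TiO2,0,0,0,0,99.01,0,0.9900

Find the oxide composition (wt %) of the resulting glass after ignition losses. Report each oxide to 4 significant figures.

Intermediates appear, rounded to four significant figures, when written out; all arithmetic runs at full precision from first step to last — a single rounding finalizes every reported figure; the derived quantities are computed at full float precision (glass mass, six oxide percentages, LOI, yield, totals) from the weighed amounts for 139.0 g of glass exactly as printed in the problem or the answer.
Delivered oxide masses:
  SiO2: 77.55·0.9950 + 15.19·0.6441 = 86.95 g
  Al2O3: 77.55·0.003000 + 15.19·0.2667 + 12.43·0.6500 = 12.36 g
  B2O3: 33.07·0.3972 = 13.14 g
  Li2O: 15.19·0.07420 = 1.127 g
  TiO2: 15.40·0.9901 = 15.25 g
  CaO: 1.940·0.5550 + 33.07·0.2739 = 10.13 g
LOI: 77.55·0.002000 + 15.19·0.01500 + 1.940·0.4450 + 33.07·0.3289 + 12.43·0.3500 + 15.40·0.009900 = 16.63 g
Glass = total batch minus LOI = 155.6 − 16.63 = 139.0 g (matching Σ of the oxides)
oxide / glass × 100 gives the wt %

Glass mass = 139.0 g (batch 155.6 − LOI 16.63).
Composition: SiO2 62.57%, Al2O3 8.897%, B2O3 9.453%, Li2O 0.8111%, TiO2 10.97%, CaO 7.293%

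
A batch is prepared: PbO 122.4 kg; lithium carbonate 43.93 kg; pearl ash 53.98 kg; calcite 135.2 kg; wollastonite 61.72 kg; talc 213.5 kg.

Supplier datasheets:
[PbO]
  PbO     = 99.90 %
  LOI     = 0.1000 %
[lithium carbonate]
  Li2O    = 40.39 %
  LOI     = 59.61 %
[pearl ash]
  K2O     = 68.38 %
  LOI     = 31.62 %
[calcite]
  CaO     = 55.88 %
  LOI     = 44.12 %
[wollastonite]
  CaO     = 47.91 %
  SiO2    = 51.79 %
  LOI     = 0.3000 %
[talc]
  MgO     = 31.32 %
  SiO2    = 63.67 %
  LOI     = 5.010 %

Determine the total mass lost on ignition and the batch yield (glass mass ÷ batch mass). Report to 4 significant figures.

LOI loss = 113.9 kg; glass = 516.8 kg; yield = 81.94%

The working math maintains full float precision all the way through — intermediates appear rounded to four significant digits across the worked steps. A single rounding completes every reported number. Derived quantities are recomputed in full precision (the yield, the totals, LOI, the six compositions, net glass mass) from the weighed amounts at 516.8 kg of glass, exactly as shown in either problem or answer.
Each material's LOI contribution:
  PbO: 122.4 × 0.001000 = 0.1224 kg
  lithium carbonate: 43.93 × 0.5961 = 26.19 kg
  pearl ash: 53.98 × 0.3162 = 17.07 kg
  calcite: 135.2 × 0.4412 = 59.65 kg
  wollastonite: 61.72 × 0.003000 = 0.1852 kg
  talc: 213.5 × 0.05010 = 10.70 kg
Total LOI = 113.9 kg
Glass = batch − LOI = 630.7 − 113.9 = 516.8 kg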